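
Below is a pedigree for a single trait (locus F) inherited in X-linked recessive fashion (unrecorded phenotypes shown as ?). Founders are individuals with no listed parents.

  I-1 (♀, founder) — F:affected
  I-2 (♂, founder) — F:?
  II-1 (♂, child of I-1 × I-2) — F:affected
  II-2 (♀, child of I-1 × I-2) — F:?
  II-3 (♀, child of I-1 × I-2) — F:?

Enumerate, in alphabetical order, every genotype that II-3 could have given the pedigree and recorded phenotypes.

F/I-1 aff ·: X^fX^f
F/I-2 ? ·: X^FY|X^fY
F/II-1 aff I-1×I-2: X^fY
F/II-2 ? I-1×I-2: X^FX^f|X^fX^f
F/II-3 ? I-1×I-2: X^FX^f|X^fX^f
⇒ F over [I-1,I-2,II-1,II-2,II-3]: 2 consistent

II-3 ∈ {X^FX^f, X^fX^f}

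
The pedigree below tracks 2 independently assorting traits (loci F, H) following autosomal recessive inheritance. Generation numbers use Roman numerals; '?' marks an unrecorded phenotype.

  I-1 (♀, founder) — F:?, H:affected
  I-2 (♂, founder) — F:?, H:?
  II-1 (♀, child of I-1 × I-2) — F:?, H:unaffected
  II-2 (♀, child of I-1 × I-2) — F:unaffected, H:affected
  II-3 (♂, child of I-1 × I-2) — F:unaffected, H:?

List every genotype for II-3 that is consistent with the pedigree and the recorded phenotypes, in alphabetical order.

F/I-1 ? ·: FF|Ff|ff
F/I-2 ? ·: FF|Ff|ff
F/II-1 ? I-1×I-2: FF|Ff|ff
F/II-2 un I-1×I-2: FF|Ff
F/II-3 un I-1×I-2: FF|Ff
⇒ F over [I-1,I-2,II-1,II-2,II-3]: 35 consistent
H/I-1 aff ·: hh
H/I-2 ? ·: Hh
H/II-1 un I-1×I-2: Hh
H/II-2 aff I-1×I-2: hh
H/II-3 ? I-1×I-2: Hh|hh
⇒ H over [I-1,I-2,II-1,II-2,II-3]: 2 consistent

II-3 ∈ {FF Hh, FF hh, Ff Hh, Ff hh}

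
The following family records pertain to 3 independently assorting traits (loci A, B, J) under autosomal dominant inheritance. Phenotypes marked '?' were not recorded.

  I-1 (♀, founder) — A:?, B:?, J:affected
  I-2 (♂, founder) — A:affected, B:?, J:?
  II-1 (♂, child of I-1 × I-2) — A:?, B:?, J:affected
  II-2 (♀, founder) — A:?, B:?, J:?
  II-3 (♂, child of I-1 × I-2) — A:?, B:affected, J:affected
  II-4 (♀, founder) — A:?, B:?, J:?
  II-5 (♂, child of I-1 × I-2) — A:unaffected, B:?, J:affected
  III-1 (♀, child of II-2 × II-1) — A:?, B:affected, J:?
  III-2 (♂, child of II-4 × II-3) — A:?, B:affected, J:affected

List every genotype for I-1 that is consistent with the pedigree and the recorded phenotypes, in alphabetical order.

I-1 ∈ {Aa BB JJ, Aa BB Jj, Aa Bb JJ, Aa Bb Jj, Aa bb JJ, Aa bb Jj, aa BB JJ, aa BB Jj, aa Bb JJ, aa Bb Jj, aa bb JJ, aa bb Jj}

A/I-1 ? ·: aa|Aa
A/I-2 aff ·: Aa
A/II-1 ? I-1×I-2: aa|Aa|AA
A/II-2 ? ·: aa|Aa|AA
A/II-3 ? I-1×I-2: aa|Aa|AA
A/II-4 ? ·: aa|Aa|AA
A/II-5 un I-1×I-2: aa
A/III-1 ? II-2×II-1: aa|Aa|AA
A/III-2 ? II-4×II-3: aa|Aa|AA
⇒ A over [I-1,I-2,II-1,II-2,II-3,II-4,II-5,III-1,III-2]: 346 consistent
B/I-1 ? ·: bb|Bb|BB
B/I-2 ? ·: bb|Bb|BB
B/II-1 ? I-1×I-2: bb|Bb|BB
B/II-2 ? ·: bb|Bb|BB
B/II-3 aff I-1×I-2: Bb|BB
B/II-4 ? ·: bb|Bb|BB
B/II-5 ? I-1×I-2: bb|Bb|BB
B/III-1 aff II-2×II-1: Bb|BB
B/III-2 aff II-4×II-3: Bb|BB
⇒ B over [I-1,I-2,II-1,II-2,II-3,II-4,II-5,III-1,III-2]: 827 consistent
J/I-1 aff ·: Jj|JJ
J/I-2 ? ·: jj|Jj|JJ
J/II-1 aff I-1×I-2: Jj|JJ
J/II-2 ? ·: jj|Jj|JJ
J/II-3 aff I-1×I-2: Jj|JJ
J/II-4 ? ·: jj|Jj|JJ
J/II-5 aff I-1×I-2: Jj|JJ
J/III-1 ? II-2×II-1: jj|Jj|JJ
J/III-2 aff II-4×II-3: Jj|JJ
⇒ J over [I-1,I-2,II-1,II-2,II-3,II-4,II-5,III-1,III-2]: 680 consistent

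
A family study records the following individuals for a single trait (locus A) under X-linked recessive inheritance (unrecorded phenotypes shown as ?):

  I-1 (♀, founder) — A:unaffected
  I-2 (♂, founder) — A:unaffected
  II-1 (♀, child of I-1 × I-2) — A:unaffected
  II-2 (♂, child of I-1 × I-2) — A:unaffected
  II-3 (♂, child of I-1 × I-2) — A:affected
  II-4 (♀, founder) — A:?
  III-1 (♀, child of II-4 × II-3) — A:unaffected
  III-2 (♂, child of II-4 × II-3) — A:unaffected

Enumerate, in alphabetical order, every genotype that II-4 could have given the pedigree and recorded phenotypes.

II-4 ∈ {X^AX^A, X^AX^a}

A/I-1 un ·: X^AX^a
A/I-2 un ·: X^AY
A/II-1 un I-1×I-2: X^AX^A|X^AX^a
A/II-2 un I-1×I-2: X^AY
A/II-3 aff I-1×I-2: X^aY
A/II-4 ? ·: X^AX^A|X^AX^a
A/III-1 un II-4×II-3: X^AX^a
A/III-2 un II-4×II-3: X^AY
⇒ A over [I-1,I-2,II-1,II-2,II-3,II-4,III-1,III-2]: 4 consistent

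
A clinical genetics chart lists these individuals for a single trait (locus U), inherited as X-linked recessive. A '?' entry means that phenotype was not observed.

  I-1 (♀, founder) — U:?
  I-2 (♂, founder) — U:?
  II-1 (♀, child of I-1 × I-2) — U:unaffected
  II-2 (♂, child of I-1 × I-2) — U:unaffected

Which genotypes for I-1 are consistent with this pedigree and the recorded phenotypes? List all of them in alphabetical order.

U/I-1 ? ·: X^UX^U|X^UX^u
U/I-2 ? ·: X^UY|X^uY
U/II-1 un I-1×I-2: X^UX^U|X^UX^u
U/II-2 un I-1×I-2: X^UY
⇒ U over [I-1,I-2,II-1,II-2]: 5 consistent

I-1 ∈ {X^UX^U, X^UX^u}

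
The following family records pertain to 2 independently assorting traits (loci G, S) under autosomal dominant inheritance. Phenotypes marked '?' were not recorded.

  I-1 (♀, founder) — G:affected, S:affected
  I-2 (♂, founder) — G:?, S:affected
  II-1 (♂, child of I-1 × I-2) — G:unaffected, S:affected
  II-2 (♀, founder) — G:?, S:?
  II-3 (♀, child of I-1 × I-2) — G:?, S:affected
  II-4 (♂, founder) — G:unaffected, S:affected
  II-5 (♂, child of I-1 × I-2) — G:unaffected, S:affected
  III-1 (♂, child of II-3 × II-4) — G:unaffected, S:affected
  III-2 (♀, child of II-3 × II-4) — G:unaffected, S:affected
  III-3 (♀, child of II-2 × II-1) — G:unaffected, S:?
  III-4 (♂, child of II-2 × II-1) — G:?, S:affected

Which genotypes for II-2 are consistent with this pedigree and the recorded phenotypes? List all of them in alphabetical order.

II-2 ∈ {Gg SS, Gg Ss, Gg ss, gg SS, gg Ss, gg ss}

G/I-1 aff ·: Gg
G/I-2 ? ·: gg|Gg
G/II-1 un I-1×I-2: gg
G/II-2 ? ·: gg|Gg
G/II-3 ? I-1×I-2: gg|Gg
G/II-4 un ·: gg
G/II-5 un I-1×I-2: gg
G/III-1 un II-3×II-4: gg
G/III-2 un II-3×II-4: gg
G/III-3 un II-2×II-1: gg
G/III-4 ? II-2×II-1: gg|Gg
⇒ G over [I-1,I-2,II-1,II-2,II-3,II-4,II-5,III-1,III-2,III-3,III-4]: 12 consistent
S/I-1 aff ·: Ss|SS
S/I-2 aff ·: Ss|SS
S/II-1 aff I-1×I-2: Ss|SS
S/II-2 ? ·: ss|Ss|SS
S/II-3 aff I-1×I-2: Ss|SS
S/II-4 aff ·: Ss|SS
S/II-5 aff I-1×I-2: Ss|SS
S/III-1 aff II-3×II-4: Ss|SS
S/III-2 aff II-3×II-4: Ss|SS
S/III-3 ? II-2×II-1: ss|Ss|SS
S/III-4 aff II-2×II-1: Ss|SS
⇒ S over [I-1,I-2,II-1,II-2,II-3,II-4,II-5,III-1,III-2,III-3,III-4]: 1434 consistent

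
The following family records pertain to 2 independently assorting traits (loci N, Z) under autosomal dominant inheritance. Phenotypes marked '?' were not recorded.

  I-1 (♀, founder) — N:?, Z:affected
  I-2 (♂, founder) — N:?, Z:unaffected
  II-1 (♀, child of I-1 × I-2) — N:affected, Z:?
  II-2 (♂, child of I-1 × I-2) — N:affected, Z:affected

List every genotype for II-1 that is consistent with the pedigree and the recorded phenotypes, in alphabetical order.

N/I-1 ? ·: nn|Nn|NN
N/I-2 ? ·: nn|Nn|NN
N/II-1 aff I-1×I-2: Nn|NN
N/II-2 aff I-1×I-2: Nn|NN
⇒ N over [I-1,I-2,II-1,II-2]: 17 consistent
Z/I-1 aff ·: Zz|ZZ
Z/I-2 un ·: zz
Z/II-1 ? I-1×I-2: zz|Zz
Z/II-2 aff I-1×I-2: Zz
⇒ Z over [I-1,I-2,II-1,II-2]: 3 consistent

II-1 ∈ {NN Zz, NN zz, Nn Zz, Nn zz}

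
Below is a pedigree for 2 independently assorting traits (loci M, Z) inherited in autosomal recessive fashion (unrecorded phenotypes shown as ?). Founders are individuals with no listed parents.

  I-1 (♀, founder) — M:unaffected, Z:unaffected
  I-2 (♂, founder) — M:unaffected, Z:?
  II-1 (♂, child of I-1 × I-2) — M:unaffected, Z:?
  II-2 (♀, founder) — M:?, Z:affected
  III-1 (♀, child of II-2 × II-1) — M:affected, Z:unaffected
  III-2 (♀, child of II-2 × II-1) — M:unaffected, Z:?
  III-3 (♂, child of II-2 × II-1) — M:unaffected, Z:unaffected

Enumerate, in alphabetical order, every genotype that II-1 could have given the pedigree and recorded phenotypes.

M/I-1 un ·: MM|Mm
M/I-2 un ·: MM|Mm
M/II-1 un I-1×I-2: Mm
M/II-2 ? ·: Mm|mm
M/III-1 aff II-2×II-1: mm
M/III-2 un II-2×II-1: MM|Mm
M/III-3 un II-2×II-1: MM|Mm
⇒ M over [I-1,I-2,II-1,II-2,III-1,III-2,III-3]: 15 consistent
Z/I-1 un ·: ZZ|Zz
Z/I-2 ? ·: ZZ|Zz|zz
Z/II-1 ? I-1×I-2: ZZ|Zz
Z/II-2 aff ·: zz
Z/III-1 un II-2×II-1: Zz
Z/III-2 ? II-2×II-1: Zz|zz
Z/III-3 un II-2×II-1: Zz
⇒ Z over [I-1,I-2,II-1,II-2,III-1,III-2,III-3]: 14 consistent

II-1 ∈ {Mm ZZ, Mm Zz}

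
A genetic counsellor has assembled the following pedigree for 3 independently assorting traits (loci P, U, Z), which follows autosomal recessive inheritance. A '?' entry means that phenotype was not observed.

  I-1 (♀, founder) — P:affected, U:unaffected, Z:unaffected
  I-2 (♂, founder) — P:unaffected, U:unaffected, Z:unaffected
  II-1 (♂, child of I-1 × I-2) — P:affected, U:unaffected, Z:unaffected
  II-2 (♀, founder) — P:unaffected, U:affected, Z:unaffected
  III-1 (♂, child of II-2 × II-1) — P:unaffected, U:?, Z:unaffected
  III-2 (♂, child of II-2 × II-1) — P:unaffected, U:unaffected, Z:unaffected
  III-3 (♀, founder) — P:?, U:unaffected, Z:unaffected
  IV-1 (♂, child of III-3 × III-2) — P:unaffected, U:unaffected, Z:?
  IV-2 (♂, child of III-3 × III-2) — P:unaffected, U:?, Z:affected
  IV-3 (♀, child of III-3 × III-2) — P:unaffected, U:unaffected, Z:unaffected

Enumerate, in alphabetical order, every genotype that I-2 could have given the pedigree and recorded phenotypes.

P/I-1 aff ·: pp
P/I-2 un ·: Pp
P/II-1 aff I-1×I-2: pp
P/II-2 un ·: PP|Pp
P/III-1 un II-2×II-1: Pp
P/III-2 un II-2×II-1: Pp
P/III-3 ? ·: PP|Pp|pp
P/IV-1 un III-3×III-2: PP|Pp
P/IV-2 un III-3×III-2: PP|Pp
P/IV-3 un III-3×III-2: PP|Pp
⇒ P over [I-1,I-2,II-1,II-2,III-1,III-2,III-3,IV-1,IV-2,IV-3]: 34 consistent
U/I-1 un ·: UU|Uu
U/I-2 un ·: UU|Uu
U/II-1 un I-1×I-2: UU|Uu
U/II-2 aff ·: uu
U/III-1 ? II-2×II-1: Uu|uu
U/III-2 un II-2×II-1: Uu
U/III-3 un ·: UU|Uu
U/IV-1 un III-3×III-2: UU|Uu
U/IV-2 ? III-3×III-2: UU|Uu|uu
U/IV-3 un III-3×III-2: UU|Uu
⇒ U over [I-1,I-2,II-1,II-2,III-1,III-2,III-3,IV-1,IV-2,IV-3]: 200 consistent
Z/I-1 un ·: ZZ|Zz
Z/I-2 un ·: ZZ|Zz
Z/II-1 un I-1×I-2: ZZ|Zz
Z/II-2 un ·: ZZ|Zz
Z/III-1 un II-2×II-1: ZZ|Zz
Z/III-2 un II-2×II-1: Zz
Z/III-3 un ·: Zz
Z/IV-1 ? III-3×III-2: ZZ|Zz|zz
Z/IV-2 aff III-3×III-2: zz
Z/IV-3 un III-3×III-2: ZZ|Zz
⇒ Z over [I-1,I-2,II-1,II-2,III-1,III-2,III-3,IV-1,IV-2,IV-3]: 120 consistent

I-2 ∈ {Pp UU ZZ, Pp UU Zz, Pp Uu ZZ, Pp Uu Zz}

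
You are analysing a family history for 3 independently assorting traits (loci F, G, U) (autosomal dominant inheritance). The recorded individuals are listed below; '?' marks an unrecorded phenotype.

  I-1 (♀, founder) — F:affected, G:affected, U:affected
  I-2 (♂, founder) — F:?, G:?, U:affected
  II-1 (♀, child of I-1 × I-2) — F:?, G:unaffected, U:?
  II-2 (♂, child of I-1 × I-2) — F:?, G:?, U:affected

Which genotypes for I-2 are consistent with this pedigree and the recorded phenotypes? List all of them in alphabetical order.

F/I-1 aff ·: Ff|FF
F/I-2 ? ·: ff|Ff|FF
F/II-1 ? I-1×I-2: ff|Ff|FF
F/II-2 ? I-1×I-2: ff|Ff|FF
⇒ F over [I-1,I-2,II-1,II-2]: 23 consistent
G/I-1 aff ·: Gg
G/I-2 ? ·: gg|Gg
G/II-1 un I-1×I-2: gg
G/II-2 ? I-1×I-2: gg|Gg|GG
⇒ G over [I-1,I-2,II-1,II-2]: 5 consistent
U/I-1 aff ·: Uu|UU
U/I-2 aff ·: Uu|UU
U/II-1 ? I-1×I-2: uu|Uu|UU
U/II-2 aff I-1×I-2: Uu|UU
⇒ U over [I-1,I-2,II-1,II-2]: 15 consistent

I-2 ∈ {FF Gg UU, FF Gg Uu, FF gg UU, FF gg Uu, Ff Gg UU, Ff Gg Uu, Ff gg UU, Ff gg Uu, ff Gg UU, ff Gg Uu, ff gg UU, ff gg Uu}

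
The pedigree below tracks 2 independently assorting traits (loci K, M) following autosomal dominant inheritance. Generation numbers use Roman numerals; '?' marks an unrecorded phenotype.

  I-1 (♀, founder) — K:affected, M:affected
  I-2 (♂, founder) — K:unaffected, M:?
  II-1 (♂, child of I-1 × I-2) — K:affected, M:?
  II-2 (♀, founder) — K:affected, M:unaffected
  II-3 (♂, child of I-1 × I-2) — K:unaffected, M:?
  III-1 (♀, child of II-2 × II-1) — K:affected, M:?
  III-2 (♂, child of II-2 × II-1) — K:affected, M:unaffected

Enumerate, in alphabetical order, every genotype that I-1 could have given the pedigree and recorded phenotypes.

K/I-1 aff ·: Kk
K/I-2 un ·: kk
K/II-1 aff I-1×I-2: Kk
K/II-2 aff ·: Kk|KK
K/II-3 un I-1×I-2: kk
K/III-1 aff II-2×II-1: Kk|KK
K/III-2 aff II-2×II-1: Kk|KK
⇒ K over [I-1,I-2,II-1,II-2,II-3,III-1,III-2]: 8 consistent
M/I-1 aff ·: Mm|MM
M/I-2 ? ·: mm|Mm|MM
M/II-1 ? I-1×I-2: mm|Mm
M/II-2 un ·: mm
M/II-3 ? I-1×I-2: mm|Mm|MM
M/III-1 ? II-2×II-1: mm|Mm
M/III-2 un II-2×II-1: mm
⇒ M over [I-1,I-2,II-1,II-2,II-3,III-1,III-2]: 25 consistent

I-1 ∈ {Kk MM, Kk Mm}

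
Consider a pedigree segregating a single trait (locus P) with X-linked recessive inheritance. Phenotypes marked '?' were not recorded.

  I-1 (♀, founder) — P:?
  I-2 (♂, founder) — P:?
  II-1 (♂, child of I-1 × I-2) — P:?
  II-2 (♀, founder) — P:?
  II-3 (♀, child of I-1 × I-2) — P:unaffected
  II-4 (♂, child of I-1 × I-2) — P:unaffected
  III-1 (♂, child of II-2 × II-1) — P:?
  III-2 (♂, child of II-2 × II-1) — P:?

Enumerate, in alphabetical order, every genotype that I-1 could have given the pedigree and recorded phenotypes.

P/I-1 ? ·: X^PX^P|X^PX^p
P/I-2 ? ·: X^PY|X^pY
P/II-1 ? I-1×I-2: X^PY|X^pY
P/II-2 ? ·: X^PX^P|X^PX^p|X^pX^p
P/II-3 un I-1×I-2: X^PX^P|X^PX^p
P/II-4 un I-1×I-2: X^PY
P/III-1 ? II-2×II-1: X^PY|X^pY
P/III-2 ? II-2×II-1: X^PY|X^pY
⇒ P over [I-1,I-2,II-1,II-2,II-3,II-4,III-1,III-2]: 48 consistent

I-1 ∈ {X^PX^P, X^PX^p}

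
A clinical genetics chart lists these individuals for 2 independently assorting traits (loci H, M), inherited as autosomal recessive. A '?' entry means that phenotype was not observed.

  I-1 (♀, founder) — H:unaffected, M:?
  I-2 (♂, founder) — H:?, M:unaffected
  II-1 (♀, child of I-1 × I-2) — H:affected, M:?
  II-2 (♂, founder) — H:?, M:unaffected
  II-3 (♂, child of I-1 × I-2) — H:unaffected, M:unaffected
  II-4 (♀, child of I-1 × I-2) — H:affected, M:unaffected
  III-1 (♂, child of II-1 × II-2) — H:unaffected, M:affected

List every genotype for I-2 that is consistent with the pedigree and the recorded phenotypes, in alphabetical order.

H/I-1 un ·: Hh
H/I-2 ? ·: Hh|hh
H/II-1 aff I-1×I-2: hh
H/II-2 ? ·: HH|Hh
H/II-3 un I-1×I-2: HH|Hh
H/II-4 aff I-1×I-2: hh
H/III-1 un II-1×II-2: Hh
⇒ H over [I-1,I-2,II-1,II-2,II-3,II-4,III-1]: 6 consistent
M/I-1 ? ·: MM|Mm|mm
M/I-2 un ·: MM|Mm
M/II-1 ? I-1×I-2: Mm|mm
M/II-2 un ·: Mm
M/II-3 un I-1×I-2: MM|Mm
M/II-4 un I-1×I-2: MM|Mm
M/III-1 aff II-1×II-2: mm
⇒ M over [I-1,I-2,II-1,II-2,II-3,II-4,III-1]: 19 consistent

I-2 ∈ {Hh MM, Hh Mm, hh MM, hh Mm}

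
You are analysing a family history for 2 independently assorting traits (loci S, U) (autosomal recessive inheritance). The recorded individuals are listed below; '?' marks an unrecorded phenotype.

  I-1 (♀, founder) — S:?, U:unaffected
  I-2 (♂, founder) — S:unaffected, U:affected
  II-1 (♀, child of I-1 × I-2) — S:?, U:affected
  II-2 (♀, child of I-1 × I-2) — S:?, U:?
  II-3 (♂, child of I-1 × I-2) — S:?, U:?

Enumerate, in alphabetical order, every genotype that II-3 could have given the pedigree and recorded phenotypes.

S/I-1 ? ·: SS|Ss|ss
S/I-2 un ·: SS|Ss
S/II-1 ? I-1×I-2: SS|Ss|ss
S/II-2 ? I-1×I-2: SS|Ss|ss
S/II-3 ? I-1×I-2: SS|Ss|ss
⇒ S over [I-1,I-2,II-1,II-2,II-3]: 53 consistent
U/I-1 un ·: Uu
U/I-2 aff ·: uu
U/II-1 aff I-1×I-2: uu
U/II-2 ? I-1×I-2: Uu|uu
U/II-3 ? I-1×I-2: Uu|uu
⇒ U over [I-1,I-2,II-1,II-2,II-3]: 4 consistent

II-3 ∈ {SS Uu, SS uu, Ss Uu, Ss uu, ss Uu, ss uu}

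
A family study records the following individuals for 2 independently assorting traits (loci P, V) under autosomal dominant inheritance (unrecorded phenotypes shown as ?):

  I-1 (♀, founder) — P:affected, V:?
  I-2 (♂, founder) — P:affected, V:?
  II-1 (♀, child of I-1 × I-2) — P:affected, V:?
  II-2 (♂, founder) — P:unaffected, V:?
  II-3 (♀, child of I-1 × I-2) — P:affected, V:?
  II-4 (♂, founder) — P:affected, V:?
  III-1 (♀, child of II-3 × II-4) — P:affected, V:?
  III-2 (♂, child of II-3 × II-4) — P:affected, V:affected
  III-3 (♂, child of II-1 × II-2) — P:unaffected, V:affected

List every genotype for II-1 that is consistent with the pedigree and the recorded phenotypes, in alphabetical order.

II-1 ∈ {Pp VV, Pp Vv, Pp vv}

P/I-1 aff ·: Pp|PP
P/I-2 aff ·: Pp|PP
P/II-1 aff I-1×I-2: Pp
P/II-2 un ·: pp
P/II-3 aff I-1×I-2: Pp|PP
P/II-4 aff ·: Pp|PP
P/III-1 aff II-3×II-4: Pp|PP
P/III-2 aff II-3×II-4: Pp|PP
P/III-3 un II-1×II-2: pp
⇒ P over [I-1,I-2,II-1,II-2,II-3,II-4,III-1,III-2,III-3]: 39 consistent
V/I-1 ? ·: vv|Vv|VV
V/I-2 ? ·: vv|Vv|VV
V/II-1 ? I-1×I-2: vv|Vv|VV
V/II-2 ? ·: vv|Vv|VV
V/II-3 ? I-1×I-2: vv|Vv|VV
V/II-4 ? ·: vv|Vv|VV
V/III-1 ? II-3×II-4: vv|Vv|VV
V/III-2 aff II-3×II-4: Vv|VV
V/III-3 aff II-1×II-2: Vv|VV
⇒ V over [I-1,I-2,II-1,II-2,II-3,II-4,III-1,III-2,III-3]: 915 consistent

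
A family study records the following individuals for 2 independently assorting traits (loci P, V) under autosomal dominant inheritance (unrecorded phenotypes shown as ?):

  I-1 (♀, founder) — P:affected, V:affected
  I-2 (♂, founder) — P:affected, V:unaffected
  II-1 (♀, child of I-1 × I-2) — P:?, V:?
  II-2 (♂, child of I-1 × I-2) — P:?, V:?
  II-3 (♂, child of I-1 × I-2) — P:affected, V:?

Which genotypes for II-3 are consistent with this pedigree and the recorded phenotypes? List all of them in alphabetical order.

P/I-1 aff ·: Pp|PP
P/I-2 aff ·: Pp|PP
P/II-1 ? I-1×I-2: pp|Pp|PP
P/II-2 ? I-1×I-2: pp|Pp|PP
P/II-3 aff I-1×I-2: Pp|PP
⇒ P over [I-1,I-2,II-1,II-2,II-3]: 35 consistent
V/I-1 aff ·: Vv|VV
V/I-2 un ·: vv
V/II-1 ? I-1×I-2: vv|Vv
V/II-2 ? I-1×I-2: vv|Vv
V/II-3 ? I-1×I-2: vv|Vv
⇒ V over [I-1,I-2,II-1,II-2,II-3]: 9 consistent

II-3 ∈ {PP Vv, PP vv, Pp Vv, Pp vv}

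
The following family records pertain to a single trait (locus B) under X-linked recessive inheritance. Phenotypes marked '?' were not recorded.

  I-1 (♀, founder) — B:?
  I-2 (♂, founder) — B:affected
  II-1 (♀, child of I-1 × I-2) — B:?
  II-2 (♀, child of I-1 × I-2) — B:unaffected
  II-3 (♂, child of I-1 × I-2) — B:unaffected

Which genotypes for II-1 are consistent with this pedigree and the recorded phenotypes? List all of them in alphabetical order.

B/I-1 ? ·: X^BX^B|X^BX^b
B/I-2 aff ·: X^bY
B/II-1 ? I-1×I-2: X^BX^b|X^bX^b
B/II-2 un I-1×I-2: X^BX^b
B/II-3 un I-1×I-2: X^BY
⇒ B over [I-1,I-2,II-1,II-2,II-3]: 3 consistent

II-1 ∈ {X^BX^b, X^bX^b}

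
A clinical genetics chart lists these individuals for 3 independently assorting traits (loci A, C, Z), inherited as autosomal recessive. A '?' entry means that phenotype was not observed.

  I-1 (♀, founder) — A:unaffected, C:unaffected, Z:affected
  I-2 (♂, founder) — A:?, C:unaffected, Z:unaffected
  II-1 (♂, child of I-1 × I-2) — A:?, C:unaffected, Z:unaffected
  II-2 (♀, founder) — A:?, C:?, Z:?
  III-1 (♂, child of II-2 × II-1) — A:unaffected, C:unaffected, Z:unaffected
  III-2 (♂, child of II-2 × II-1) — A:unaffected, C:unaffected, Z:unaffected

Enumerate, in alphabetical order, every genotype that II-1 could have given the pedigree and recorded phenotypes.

A/I-1 un ·: AA|Aa
A/I-2 ? ·: AA|Aa|aa
A/II-1 ? I-1×I-2: AA|Aa|aa
A/II-2 ? ·: AA|Aa|aa
A/III-1 un II-2×II-1: AA|Aa
A/III-2 un II-2×II-1: AA|Aa
⇒ A over [I-1,I-2,II-1,II-2,III-1,III-2]: 73 consistent
C/I-1 un ·: CC|Cc
C/I-2 un ·: CC|Cc
C/II-1 un I-1×I-2: CC|Cc
C/II-2 ? ·: CC|Cc|cc
C/III-1 un II-2×II-1: CC|Cc
C/III-2 un II-2×II-1: CC|Cc
⇒ C over [I-1,I-2,II-1,II-2,III-1,III-2]: 51 consistent
Z/I-1 aff ·: zz
Z/I-2 un ·: ZZ|Zz
Z/II-1 un I-1×I-2: Zz
Z/II-2 ? ·: ZZ|Zz|zz
Z/III-1 un II-2×II-1: ZZ|Zz
Z/III-2 un II-2×II-1: ZZ|Zz
⇒ Z over [I-1,I-2,II-1,II-2,III-1,III-2]: 18 consistent

II-1 ∈ {AA CC Zz, AA Cc Zz, Aa CC Zz, Aa Cc Zz, aa CC Zz, aa Cc Zz}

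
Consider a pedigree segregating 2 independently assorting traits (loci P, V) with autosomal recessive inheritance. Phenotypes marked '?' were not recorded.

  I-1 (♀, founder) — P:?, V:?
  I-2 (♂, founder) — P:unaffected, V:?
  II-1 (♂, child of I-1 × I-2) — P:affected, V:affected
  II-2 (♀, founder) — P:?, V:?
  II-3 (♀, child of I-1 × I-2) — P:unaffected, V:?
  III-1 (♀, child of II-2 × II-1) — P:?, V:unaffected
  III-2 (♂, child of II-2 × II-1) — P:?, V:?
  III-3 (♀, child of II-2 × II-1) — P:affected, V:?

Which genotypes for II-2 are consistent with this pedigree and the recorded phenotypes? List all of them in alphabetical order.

P/I-1 ? ·: Pp|pp
P/I-2 un ·: Pp
P/II-1 aff I-1×I-2: pp
P/II-2 ? ·: Pp|pp
P/II-3 un I-1×I-2: PP|Pp
P/III-1 ? II-2×II-1: Pp|pp
P/III-2 ? II-2×II-1: Pp|pp
P/III-3 aff II-2×II-1: pp
⇒ P over [I-1,I-2,II-1,II-2,II-3,III-1,III-2,III-3]: 15 consistent
V/I-1 ? ·: Vv|vv
V/I-2 ? ·: Vv|vv
V/II-1 aff I-1×I-2: vv
V/II-2 ? ·: VV|Vv
V/II-3 ? I-1×I-2: VV|Vv|vv
V/III-1 un II-2×II-1: Vv
V/III-2 ? II-2×II-1: Vv|vv
V/III-3 ? II-2×II-1: Vv|vv
⇒ V over [I-1,I-2,II-1,II-2,II-3,III-1,III-2,III-3]: 40 consistent

II-2 ∈ {Pp VV, Pp Vv, pp VV, pp Vv}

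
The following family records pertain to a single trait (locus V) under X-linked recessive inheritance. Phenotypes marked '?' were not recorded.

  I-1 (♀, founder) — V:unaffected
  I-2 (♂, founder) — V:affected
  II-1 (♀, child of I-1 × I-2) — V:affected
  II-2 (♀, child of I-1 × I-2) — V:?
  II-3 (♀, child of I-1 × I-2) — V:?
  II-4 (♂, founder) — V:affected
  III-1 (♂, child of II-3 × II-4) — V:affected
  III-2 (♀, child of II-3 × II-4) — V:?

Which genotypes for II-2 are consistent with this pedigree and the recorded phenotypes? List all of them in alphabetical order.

II-2 ∈ {X^VX^v, X^vX^v}

V/I-1 un ·: X^VX^v
V/I-2 aff ·: X^vY
V/II-1 aff I-1×I-2: X^vX^v
V/II-2 ? I-1×I-2: X^VX^v|X^vX^v
V/II-3 ? I-1×I-2: X^VX^v|X^vX^v
V/II-4 aff ·: X^vY
V/III-1 aff II-3×II-4: X^vY
V/III-2 ? II-3×II-4: X^VX^v|X^vX^v
⇒ V over [I-1,I-2,II-1,II-2,II-3,II-4,III-1,III-2]: 6 consistent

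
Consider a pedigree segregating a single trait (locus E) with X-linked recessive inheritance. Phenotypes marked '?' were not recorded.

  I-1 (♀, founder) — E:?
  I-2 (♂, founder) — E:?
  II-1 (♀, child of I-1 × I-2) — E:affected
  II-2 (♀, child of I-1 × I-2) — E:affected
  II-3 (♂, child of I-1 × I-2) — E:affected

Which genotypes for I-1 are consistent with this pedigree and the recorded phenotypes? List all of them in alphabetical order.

I-1 ∈ {X^EX^e, X^eX^e}

E/I-1 ? ·: X^EX^e|X^eX^e
E/I-2 ? ·: X^eY
E/II-1 aff I-1×I-2: X^eX^e
E/II-2 aff I-1×I-2: X^eX^e
E/II-3 aff I-1×I-2: X^eY
⇒ E over [I-1,I-2,II-1,II-2,II-3]: 2 consistent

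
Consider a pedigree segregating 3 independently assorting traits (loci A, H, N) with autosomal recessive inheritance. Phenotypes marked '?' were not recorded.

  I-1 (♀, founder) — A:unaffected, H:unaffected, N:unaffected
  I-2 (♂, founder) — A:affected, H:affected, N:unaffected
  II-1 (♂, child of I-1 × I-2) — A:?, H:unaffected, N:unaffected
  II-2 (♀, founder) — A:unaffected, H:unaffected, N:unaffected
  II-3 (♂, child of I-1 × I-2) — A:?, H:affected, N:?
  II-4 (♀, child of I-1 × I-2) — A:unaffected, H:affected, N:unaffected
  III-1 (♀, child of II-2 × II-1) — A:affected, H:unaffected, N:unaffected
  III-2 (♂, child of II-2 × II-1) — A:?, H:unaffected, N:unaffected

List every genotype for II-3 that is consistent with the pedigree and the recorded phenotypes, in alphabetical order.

A/I-1 un ·: AA|Aa
A/I-2 aff ·: aa
A/II-1 ? I-1×I-2: Aa|aa
A/II-2 un ·: Aa
A/II-3 ? I-1×I-2: Aa|aa
A/II-4 un I-1×I-2: Aa
A/III-1 aff II-2×II-1: aa
A/III-2 ? II-2×II-1: AA|Aa|aa
⇒ A over [I-1,I-2,II-1,II-2,II-3,II-4,III-1,III-2]: 13 consistent
H/I-1 un ·: Hh
H/I-2 aff ·: hh
H/II-1 un I-1×I-2: Hh
H/II-2 un ·: HH|Hh
H/II-3 aff I-1×I-2: hh
H/II-4 aff I-1×I-2: hh
H/III-1 un II-2×II-1: HH|Hh
H/III-2 un II-2×II-1: HH|Hh
⇒ H over [I-1,I-2,II-1,II-2,II-3,II-4,III-1,III-2]: 8 consistent
N/I-1 un ·: NN|Nn
N/I-2 un ·: NN|Nn
N/II-1 un I-1×I-2: NN|Nn
N/II-2 un ·: NN|Nn
N/II-3 ? I-1×I-2: NN|Nn|nn
N/II-4 un I-1×I-2: NN|Nn
N/III-1 un II-2×II-1: NN|Nn
N/III-2 un II-2×II-1: NN|Nn
⇒ N over [I-1,I-2,II-1,II-2,II-3,II-4,III-1,III-2]: 187 consistent

II-3 ∈ {Aa hh NN, Aa hh Nn, Aa hh nn, aa hh NN, aa hh Nn, aa hh nn}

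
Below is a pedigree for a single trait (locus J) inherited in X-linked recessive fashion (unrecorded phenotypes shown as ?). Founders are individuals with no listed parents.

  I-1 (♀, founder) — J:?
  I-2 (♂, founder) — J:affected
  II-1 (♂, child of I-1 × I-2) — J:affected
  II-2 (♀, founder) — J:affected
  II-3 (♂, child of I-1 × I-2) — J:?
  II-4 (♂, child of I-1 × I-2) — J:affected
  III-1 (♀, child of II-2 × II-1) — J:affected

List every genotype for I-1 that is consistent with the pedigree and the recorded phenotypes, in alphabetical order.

I-1 ∈ {X^JX^j, X^jX^j}

J/I-1 ? ·: X^JX^j|X^jX^j
J/I-2 aff ·: X^jY
J/II-1 aff I-1×I-2: X^jY
J/II-2 aff ·: X^jX^j
J/II-3 ? I-1×I-2: X^JY|X^jY
J/II-4 aff I-1×I-2: X^jY
J/III-1 aff II-2×II-1: X^jX^j
⇒ J over [I-1,I-2,II-1,II-2,II-3,II-4,III-1]: 3 consistent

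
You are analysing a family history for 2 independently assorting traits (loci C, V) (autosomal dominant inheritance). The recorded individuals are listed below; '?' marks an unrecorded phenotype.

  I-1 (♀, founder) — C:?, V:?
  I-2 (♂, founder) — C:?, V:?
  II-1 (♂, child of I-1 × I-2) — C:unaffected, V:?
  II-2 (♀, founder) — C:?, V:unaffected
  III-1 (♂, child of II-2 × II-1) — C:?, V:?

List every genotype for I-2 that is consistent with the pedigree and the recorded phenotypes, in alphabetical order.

I-2 ∈ {Cc VV, Cc Vv, Cc vv, cc VV, cc Vv, cc vv}

C/I-1 ? ·: cc|Cc
C/I-2 ? ·: cc|Cc
C/II-1 un I-1×I-2: cc
C/II-2 ? ·: cc|Cc|CC
C/III-1 ? II-2×II-1: cc|Cc
⇒ C over [I-1,I-2,II-1,II-2,III-1]: 16 consistent
V/I-1 ? ·: vv|Vv|VV
V/I-2 ? ·: vv|Vv|VV
V/II-1 ? I-1×I-2: vv|Vv|VV
V/II-2 un ·: vv
V/III-1 ? II-2×II-1: vv|Vv
⇒ V over [I-1,I-2,II-1,II-2,III-1]: 22 consistent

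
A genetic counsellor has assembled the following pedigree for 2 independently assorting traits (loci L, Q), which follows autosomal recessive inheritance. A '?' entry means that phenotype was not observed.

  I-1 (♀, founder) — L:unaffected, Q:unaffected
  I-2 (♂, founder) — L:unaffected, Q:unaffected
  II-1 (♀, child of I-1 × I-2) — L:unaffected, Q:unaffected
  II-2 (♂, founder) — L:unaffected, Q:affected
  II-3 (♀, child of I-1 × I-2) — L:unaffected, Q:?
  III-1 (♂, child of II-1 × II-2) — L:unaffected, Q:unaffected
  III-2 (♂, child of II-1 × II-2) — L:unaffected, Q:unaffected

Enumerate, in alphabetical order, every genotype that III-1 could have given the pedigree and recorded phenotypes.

L/I-1 un ·: LL|Ll
L/I-2 un ·: LL|Ll
L/II-1 un I-1×I-2: LL|Ll
L/II-2 un ·: LL|Ll
L/II-3 un I-1×I-2: LL|Ll
L/III-1 un II-1×II-2: LL|Ll
L/III-2 un II-1×II-2: LL|Ll
⇒ L over [I-1,I-2,II-1,II-2,II-3,III-1,III-2]: 83 consistent
Q/I-1 un ·: QQ|Qq
Q/I-2 un ·: QQ|Qq
Q/II-1 un I-1×I-2: QQ|Qq
Q/II-2 aff ·: qq
Q/II-3 ? I-1×I-2: QQ|Qq|qq
Q/III-1 un II-1×II-2: Qq
Q/III-2 un II-1×II-2: Qq
⇒ Q over [I-1,I-2,II-1,II-2,II-3,III-1,III-2]: 15 consistent

III-1 ∈ {LL Qq, Ll Qq}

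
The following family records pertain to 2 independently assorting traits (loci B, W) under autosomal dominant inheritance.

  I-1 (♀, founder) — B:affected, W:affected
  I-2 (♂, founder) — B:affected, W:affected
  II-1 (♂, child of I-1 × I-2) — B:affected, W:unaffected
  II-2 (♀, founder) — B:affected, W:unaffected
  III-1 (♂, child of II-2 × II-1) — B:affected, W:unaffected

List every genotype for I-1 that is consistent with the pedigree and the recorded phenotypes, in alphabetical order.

I-1 ∈ {BB Ww, Bb Ww}

B/I-1 aff ·: Bb|BB
B/I-2 aff ·: Bb|BB
B/II-1 aff I-1×I-2: Bb|BB
B/II-2 aff ·: Bb|BB
B/III-1 aff II-2×II-1: Bb|BB
⇒ B over [I-1,I-2,II-1,II-2,III-1]: 24 consistent
W/I-1 aff ·: Ww
W/I-2 aff ·: Ww
W/II-1 un I-1×I-2: ww
W/II-2 un ·: ww
W/III-1 un II-2×II-1: ww
⇒ W over [I-1,I-2,II-1,II-2,III-1]: 1 consistent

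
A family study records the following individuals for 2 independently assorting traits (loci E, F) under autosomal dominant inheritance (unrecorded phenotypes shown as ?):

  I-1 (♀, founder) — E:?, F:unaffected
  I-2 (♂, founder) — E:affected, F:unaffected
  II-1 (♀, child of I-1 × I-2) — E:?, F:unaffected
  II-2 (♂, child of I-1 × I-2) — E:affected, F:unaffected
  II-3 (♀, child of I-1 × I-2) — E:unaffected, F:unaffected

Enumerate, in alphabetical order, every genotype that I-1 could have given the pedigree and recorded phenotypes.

I-1 ∈ {Ee ff, ee ff}

E/I-1 ? ·: ee|Ee
E/I-2 aff ·: Ee
E/II-1 ? I-1×I-2: ee|Ee|EE
E/II-2 aff I-1×I-2: Ee|EE
E/II-3 un I-1×I-2: ee
⇒ E over [I-1,I-2,II-1,II-2,II-3]: 8 consistent
F/I-1 un ·: ff
F/I-2 un ·: ff
F/II-1 un I-1×I-2: ff
F/II-2 un I-1×I-2: ff
F/II-3 un I-1×I-2: ff
⇒ F over [I-1,I-2,II-1,II-2,II-3]: 1 consistent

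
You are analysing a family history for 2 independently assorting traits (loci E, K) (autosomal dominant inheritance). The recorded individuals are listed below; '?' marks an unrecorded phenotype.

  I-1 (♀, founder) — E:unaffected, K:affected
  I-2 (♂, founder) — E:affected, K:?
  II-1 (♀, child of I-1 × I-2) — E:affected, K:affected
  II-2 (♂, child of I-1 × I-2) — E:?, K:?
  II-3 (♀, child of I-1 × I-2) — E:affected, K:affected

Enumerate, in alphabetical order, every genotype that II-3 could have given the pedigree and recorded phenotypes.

E/I-1 un ·: ee
E/I-2 aff ·: Ee|EE
E/II-1 aff I-1×I-2: Ee
E/II-2 ? I-1×I-2: ee|Ee
E/II-3 aff I-1×I-2: Ee
⇒ E over [I-1,I-2,II-1,II-2,II-3]: 3 consistent
K/I-1 aff ·: Kk|KK
K/I-2 ? ·: kk|Kk|KK
K/II-1 aff I-1×I-2: Kk|KK
K/II-2 ? I-1×I-2: kk|Kk|KK
K/II-3 aff I-1×I-2: Kk|KK
⇒ K over [I-1,I-2,II-1,II-2,II-3]: 32 consistent

II-3 ∈ {Ee KK, Ee Kk}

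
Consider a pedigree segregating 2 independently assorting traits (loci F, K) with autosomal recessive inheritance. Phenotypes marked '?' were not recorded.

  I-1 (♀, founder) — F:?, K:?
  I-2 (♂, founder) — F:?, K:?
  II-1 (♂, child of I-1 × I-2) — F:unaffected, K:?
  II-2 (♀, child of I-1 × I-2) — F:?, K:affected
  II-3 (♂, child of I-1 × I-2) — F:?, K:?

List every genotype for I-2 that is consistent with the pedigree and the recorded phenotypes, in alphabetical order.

F/I-1 ? ·: FF|Ff|ff
F/I-2 ? ·: FF|Ff|ff
F/II-1 un I-1×I-2: FF|Ff
F/II-2 ? I-1×I-2: FF|Ff|ff
F/II-3 ? I-1×I-2: FF|Ff|ff
⇒ F over [I-1,I-2,II-1,II-2,II-3]: 45 consistent
K/I-1 ? ·: Kk|kk
K/I-2 ? ·: Kk|kk
K/II-1 ? I-1×I-2: KK|Kk|kk
K/II-2 aff I-1×I-2: kk
K/II-3 ? I-1×I-2: KK|Kk|kk
⇒ K over [I-1,I-2,II-1,II-2,II-3]: 18 consistent

I-2 ∈ {FF Kk, FF kk, Ff Kk, Ff kk, ff Kk, ff kk}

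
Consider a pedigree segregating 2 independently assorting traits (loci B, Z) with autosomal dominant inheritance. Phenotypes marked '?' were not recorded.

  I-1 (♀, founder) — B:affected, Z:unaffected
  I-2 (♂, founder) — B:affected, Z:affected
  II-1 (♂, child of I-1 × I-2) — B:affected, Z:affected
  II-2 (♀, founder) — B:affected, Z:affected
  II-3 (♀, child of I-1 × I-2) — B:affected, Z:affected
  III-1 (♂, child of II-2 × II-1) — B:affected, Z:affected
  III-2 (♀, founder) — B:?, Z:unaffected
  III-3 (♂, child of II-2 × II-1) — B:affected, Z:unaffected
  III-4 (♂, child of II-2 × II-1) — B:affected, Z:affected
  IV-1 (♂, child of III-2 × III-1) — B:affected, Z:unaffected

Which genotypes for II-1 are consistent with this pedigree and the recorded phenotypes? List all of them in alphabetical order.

B/I-1 aff ·: Bb|BB
B/I-2 aff ·: Bb|BB
B/II-1 aff I-1×I-2: Bb|BB
B/II-2 aff ·: Bb|BB
B/II-3 aff I-1×I-2: Bb|BB
B/III-1 aff II-2×II-1: Bb|BB
B/III-2 ? ·: bb|Bb|BB
B/III-3 aff II-2×II-1: Bb|BB
B/III-4 aff II-2×II-1: Bb|BB
B/IV-1 aff III-2×III-1: Bb|BB
⇒ B over [I-1,I-2,II-1,II-2,II-3,III-1,III-2,III-3,III-4,IV-1]: 712 consistent
Z/I-1 un ·: zz
Z/I-2 aff ·: Zz|ZZ
Z/II-1 aff I-1×I-2: Zz
Z/II-2 aff ·: Zz
Z/II-3 aff I-1×I-2: Zz
Z/III-1 aff II-2×II-1: Zz
Z/III-2 un ·: zz
Z/III-3 un II-2×II-1: zz
Z/III-4 aff II-2×II-1: Zz|ZZ
Z/IV-1 un III-2×III-1: zz
⇒ Z over [I-1,I-2,II-1,II-2,II-3,III-1,III-2,III-3,III-4,IV-1]: 4 consistent

II-1 ∈ {BB Zz, Bb Zz}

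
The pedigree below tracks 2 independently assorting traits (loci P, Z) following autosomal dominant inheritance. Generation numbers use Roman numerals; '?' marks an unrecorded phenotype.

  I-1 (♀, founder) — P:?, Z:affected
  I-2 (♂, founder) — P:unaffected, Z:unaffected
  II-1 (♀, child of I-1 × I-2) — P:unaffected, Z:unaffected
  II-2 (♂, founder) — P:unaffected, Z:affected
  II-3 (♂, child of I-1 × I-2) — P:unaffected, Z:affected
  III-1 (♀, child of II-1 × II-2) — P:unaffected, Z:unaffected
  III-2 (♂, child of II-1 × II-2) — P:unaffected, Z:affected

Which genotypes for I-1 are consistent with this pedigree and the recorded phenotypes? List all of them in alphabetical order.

I-1 ∈ {Pp Zz, pp Zz}

P/I-1 ? ·: pp|Pp
P/I-2 un ·: pp
P/II-1 un I-1×I-2: pp
P/II-2 un ·: pp
P/II-3 un I-1×I-2: pp
P/III-1 un II-1×II-2: pp
P/III-2 un II-1×II-2: pp
⇒ P over [I-1,I-2,II-1,II-2,II-3,III-1,III-2]: 2 consistent
Z/I-1 aff ·: Zz
Z/I-2 un ·: zz
Z/II-1 un I-1×I-2: zz
Z/II-2 aff ·: Zz
Z/II-3 aff I-1×I-2: Zz
Z/III-1 un II-1×II-2: zz
Z/III-2 aff II-1×II-2: Zz
⇒ Z over [I-1,I-2,II-1,II-2,II-3,III-1,III-2]: 1 consistent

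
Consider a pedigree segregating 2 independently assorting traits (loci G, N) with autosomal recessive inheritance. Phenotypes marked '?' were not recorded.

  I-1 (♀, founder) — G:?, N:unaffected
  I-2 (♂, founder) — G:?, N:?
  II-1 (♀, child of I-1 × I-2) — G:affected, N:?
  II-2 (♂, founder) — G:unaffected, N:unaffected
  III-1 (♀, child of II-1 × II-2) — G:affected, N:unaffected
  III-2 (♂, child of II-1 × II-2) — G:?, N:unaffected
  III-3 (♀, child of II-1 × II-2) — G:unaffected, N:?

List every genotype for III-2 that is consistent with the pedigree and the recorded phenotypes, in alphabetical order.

G/I-1 ? ·: Gg|gg
G/I-2 ? ·: Gg|gg
G/II-1 aff I-1×I-2: gg
G/II-2 un ·: Gg
G/III-1 aff II-1×II-2: gg
G/III-2 ? II-1×II-2: Gg|gg
G/III-3 un II-1×II-2: Gg
⇒ G over [I-1,I-2,II-1,II-2,III-1,III-2,III-3]: 8 consistent
N/I-1 un ·: NN|Nn
N/I-2 ? ·: NN|Nn|nn
N/II-1 ? I-1×I-2: NN|Nn|nn
N/II-2 un ·: NN|Nn
N/III-1 un II-1×II-2: NN|Nn
N/III-2 un II-1×II-2: NN|Nn
N/III-3 ? II-1×II-2: NN|Nn|nn
⇒ N over [I-1,I-2,II-1,II-2,III-1,III-2,III-3]: 142 consistent

III-2 ∈ {Gg NN, Gg Nn, gg NN, gg Nn}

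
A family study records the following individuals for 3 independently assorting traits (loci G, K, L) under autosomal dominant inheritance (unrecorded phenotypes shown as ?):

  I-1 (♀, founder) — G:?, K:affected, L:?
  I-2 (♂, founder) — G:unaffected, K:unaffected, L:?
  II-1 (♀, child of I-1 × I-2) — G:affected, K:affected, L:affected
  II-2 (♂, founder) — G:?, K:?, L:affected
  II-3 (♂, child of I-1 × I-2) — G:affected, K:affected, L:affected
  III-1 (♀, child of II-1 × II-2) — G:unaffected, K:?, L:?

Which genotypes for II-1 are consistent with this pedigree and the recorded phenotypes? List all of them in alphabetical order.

II-1 ∈ {Gg Kk LL, Gg Kk Ll}

G/I-1 ? ·: Gg|GG
G/I-2 un ·: gg
G/II-1 aff I-1×I-2: Gg
G/II-2 ? ·: gg|Gg
G/II-3 aff I-1×I-2: Gg
G/III-1 un II-1×II-2: gg
⇒ G over [I-1,I-2,II-1,II-2,II-3,III-1]: 4 consistent
K/I-1 aff ·: Kk|KK
K/I-2 un ·: kk
K/II-1 aff I-1×I-2: Kk
K/II-2 ? ·: kk|Kk|KK
K/II-3 aff I-1×I-2: Kk
K/III-1 ? II-1×II-2: kk|Kk|KK
⇒ K over [I-1,I-2,II-1,II-2,II-3,III-1]: 14 consistent
L/I-1 ? ·: ll|Ll|LL
L/I-2 ? ·: ll|Ll|LL
L/II-1 aff I-1×I-2: Ll|LL
L/II-2 aff ·: Ll|LL
L/II-3 aff I-1×I-2: Ll|LL
L/III-1 ? II-1×II-2: ll|Ll|LL
⇒ L over [I-1,I-2,II-1,II-2,II-3,III-1]: 71 consistent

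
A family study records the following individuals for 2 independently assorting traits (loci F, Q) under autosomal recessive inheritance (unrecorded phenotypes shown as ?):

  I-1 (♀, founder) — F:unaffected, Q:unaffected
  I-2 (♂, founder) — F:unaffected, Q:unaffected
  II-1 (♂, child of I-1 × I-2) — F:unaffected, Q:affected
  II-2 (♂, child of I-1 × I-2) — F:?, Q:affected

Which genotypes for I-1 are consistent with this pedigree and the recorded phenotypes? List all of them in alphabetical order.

F/I-1 un ·: FF|Ff
F/I-2 un ·: FF|Ff
F/II-1 un I-1×I-2: FF|Ff
F/II-2 ? I-1×I-2: FF|Ff|ff
⇒ F over [I-1,I-2,II-1,II-2]: 15 consistent
Q/I-1 un ·: Qq
Q/I-2 un ·: Qq
Q/II-1 aff I-1×I-2: qq
Q/II-2 aff I-1×I-2: qq
⇒ Q over [I-1,I-2,II-1,II-2]: 1 consistent

I-1 ∈ {FF Qq, Ff Qq}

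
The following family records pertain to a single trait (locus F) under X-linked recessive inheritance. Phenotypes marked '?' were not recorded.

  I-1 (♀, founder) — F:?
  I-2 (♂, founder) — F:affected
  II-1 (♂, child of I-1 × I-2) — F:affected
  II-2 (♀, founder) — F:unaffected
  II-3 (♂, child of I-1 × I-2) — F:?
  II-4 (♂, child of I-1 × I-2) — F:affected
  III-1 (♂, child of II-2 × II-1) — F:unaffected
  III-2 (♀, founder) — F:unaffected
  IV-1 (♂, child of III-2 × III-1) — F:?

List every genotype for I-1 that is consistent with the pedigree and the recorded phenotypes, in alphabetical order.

F/I-1 ? ·: X^FX^f|X^fX^f
F/I-2 aff ·: X^fY
F/II-1 aff I-1×I-2: X^fY
F/II-2 un ·: X^FX^F|X^FX^f
F/II-3 ? I-1×I-2: X^FY|X^fY
F/II-4 aff I-1×I-2: X^fY
F/III-1 un II-2×II-1: X^FY
F/III-2 un ·: X^FX^F|X^FX^f
F/IV-1 ? III-2×III-1: X^FY|X^fY
⇒ F over [I-1,I-2,II-1,II-2,II-3,II-4,III-1,III-2,IV-1]: 18 consistent

I-1 ∈ {X^FX^f, X^fX^f}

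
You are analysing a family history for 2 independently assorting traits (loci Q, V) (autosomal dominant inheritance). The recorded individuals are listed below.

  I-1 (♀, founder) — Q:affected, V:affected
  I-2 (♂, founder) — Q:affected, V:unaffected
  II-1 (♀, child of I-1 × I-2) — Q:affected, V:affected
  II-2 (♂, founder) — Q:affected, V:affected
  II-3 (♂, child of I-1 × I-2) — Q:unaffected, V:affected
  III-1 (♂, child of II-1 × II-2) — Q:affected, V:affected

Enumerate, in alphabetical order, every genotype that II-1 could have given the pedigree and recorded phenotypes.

Q/I-1 aff ·: Qq
Q/I-2 aff ·: Qq
Q/II-1 aff I-1×I-2: Qq|QQ
Q/II-2 aff ·: Qq|QQ
Q/II-3 un I-1×I-2: qq
Q/III-1 aff II-1×II-2: Qq|QQ
⇒ Q over [I-1,I-2,II-1,II-2,II-3,III-1]: 7 consistent
V/I-1 aff ·: Vv|VV
V/I-2 un ·: vv
V/II-1 aff I-1×I-2: Vv
V/II-2 aff ·: Vv|VV
V/II-3 aff I-1×I-2: Vv
V/III-1 aff II-1×II-2: Vv|VV
⇒ V over [I-1,I-2,II-1,II-2,II-3,III-1]: 8 consistent

II-1 ∈ {QQ Vv, Qq Vv}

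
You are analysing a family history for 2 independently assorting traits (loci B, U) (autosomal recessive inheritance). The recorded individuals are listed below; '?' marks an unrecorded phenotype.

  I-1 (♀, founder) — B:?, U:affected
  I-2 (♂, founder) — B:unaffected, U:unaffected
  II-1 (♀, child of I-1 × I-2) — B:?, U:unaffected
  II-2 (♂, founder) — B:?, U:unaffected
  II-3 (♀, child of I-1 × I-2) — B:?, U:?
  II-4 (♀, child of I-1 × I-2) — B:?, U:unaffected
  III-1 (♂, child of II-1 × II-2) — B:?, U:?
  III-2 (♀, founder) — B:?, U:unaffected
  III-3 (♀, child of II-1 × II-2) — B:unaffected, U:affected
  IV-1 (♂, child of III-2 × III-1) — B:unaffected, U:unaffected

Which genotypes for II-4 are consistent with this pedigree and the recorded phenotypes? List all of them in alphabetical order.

II-4 ∈ {BB Uu, Bb Uu, bb Uu}

B/I-1 ? ·: BB|Bb|bb
B/I-2 un ·: BB|Bb
B/II-1 ? I-1×I-2: BB|Bb|bb
B/II-2 ? ·: BB|Bb|bb
B/II-3 ? I-1×I-2: BB|Bb|bb
B/II-4 ? I-1×I-2: BB|Bb|bb
B/III-1 ? II-1×II-2: BB|Bb|bb
B/III-2 ? ·: BB|Bb|bb
B/III-3 un II-1×II-2: BB|Bb
B/IV-1 un III-2×III-1: BB|Bb
⇒ B over [I-1,I-2,II-1,II-2,II-3,II-4,III-1,III-2,III-3,IV-1]: 1676 consistent
U/I-1 aff ·: uu
U/I-2 un ·: UU|Uu
U/II-1 un I-1×I-2: Uu
U/II-2 un ·: Uu
U/II-3 ? I-1×I-2: Uu|uu
U/II-4 un I-1×I-2: Uu
U/III-1 ? II-1×II-2: UU|Uu|uu
U/III-2 un ·: UU|Uu
U/III-3 aff II-1×II-2: uu
U/IV-1 un III-2×III-1: UU|Uu
⇒ U over [I-1,I-2,II-1,II-2,II-3,II-4,III-1,III-2,III-3,IV-1]: 27 consistent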